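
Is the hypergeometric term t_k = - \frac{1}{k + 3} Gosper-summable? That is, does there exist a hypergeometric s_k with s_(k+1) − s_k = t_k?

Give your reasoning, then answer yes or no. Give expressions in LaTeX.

Step 1: r(k) = (k + 3)/(k + 4).
Normal form (A,B,C) = (k + 3, k + 4, 1).
Set up (k + 3)·f(k+1) − (k + 3)·f(k) − (1) = 0.
From deg A=1, deg B=1, deg C=0: d=0.
f = c0 ⇒ A·f(k+1) − B(k−1)·f(k) − C = -1. The system {-1 = 0} is inconsistent; no antidifference.

No; the coefficient equations for f are inconsistent.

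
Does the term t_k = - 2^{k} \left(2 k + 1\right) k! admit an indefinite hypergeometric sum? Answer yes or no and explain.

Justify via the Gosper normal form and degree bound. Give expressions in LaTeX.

Yes. s_k = - 2^{k} k!.

t_(k+1)/t_k = 2*(k + 1)*(2*k + 3)/(2*k + 1).
Normal form (A,B,C) = (2*k + 2, 1, k + 1/2).
Set up (2*k + 2)·f(k+1) − (1)·f(k) − (k + 1/2) = 0.
From deg A=1, deg B=0, deg C=1: d=0.
Solving with deg f ≤ 0: f(k) = 1/2.
Then R = B(k−1)f/C = 1/(2*k + 1), so s_k = R(k)·t_k = -2**k*factorial(k).
s_(k+1) − s_k = -2**k*(2*k + 1)*factorial(k) = t_k.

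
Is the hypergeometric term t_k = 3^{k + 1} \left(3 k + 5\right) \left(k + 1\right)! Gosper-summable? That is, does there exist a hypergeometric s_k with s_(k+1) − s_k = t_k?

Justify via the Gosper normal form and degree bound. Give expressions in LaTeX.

The ratio is 3*(k + 2)*(3*k + 8)/(3*k + 5).
Take A(k)=3*k + 6, B(k)=1, C(k)=k + 5/3.
Need (3*k + 6)·f(k+1) − (1)·f(k) = k + 5/3.
From deg A=1, deg B=0, deg C=1: d=0.
Match coefficients ⇒ f(k) = 1/3.
Get s_k = R·t_k = 3**(k + 1)*factorial(k + 1) with R(k) = B(k−1)f(k)/C(k) = 1/(3*k + 5).
Δs = 3**(k + 1)*(3*k + 5)*factorial(k + 1), as required.

Yes. s_k = 3^{k + 1} \left(k + 1\right)!.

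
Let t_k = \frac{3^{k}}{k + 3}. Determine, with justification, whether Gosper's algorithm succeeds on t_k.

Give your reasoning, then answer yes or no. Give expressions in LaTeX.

No. Not Gosper-summable.

The ratio is 3*(k + 3)/(k + 4).
So A=3*k + 9 and B=k + 4, with C=1.
f must satisfy (3*k + 9)·f(k+1) − (k + 3)·f(k) = 1.
deg f ≤ -1 (via 1,1,0).
Bound -1 < 0, so the key equation has no polynomial solution.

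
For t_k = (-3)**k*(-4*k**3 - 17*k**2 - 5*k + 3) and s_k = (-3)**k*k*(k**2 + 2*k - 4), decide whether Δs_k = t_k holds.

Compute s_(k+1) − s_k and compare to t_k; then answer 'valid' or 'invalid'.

Valid: the claim telescopes to t_k.

s_(k+1) = (-3)**(k + 1)*(k**3 + 5*k**2 + 3*k - 1)
s_(k+1) − s_k = (-3)**k*(-4*k**3 - 17*k**2 - 5*k + 3)
(s_(k+1) − s_k) − t_k = 0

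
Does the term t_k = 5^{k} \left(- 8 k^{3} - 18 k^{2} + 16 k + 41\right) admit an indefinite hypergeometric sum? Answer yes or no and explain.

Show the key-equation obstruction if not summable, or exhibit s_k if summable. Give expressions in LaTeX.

Yes. s_k = 5^{k} \left(- 2 k^{3} + 3 k^{2} + 4 k + 4\right).

The ratio is 5*(8*k**3 + 42*k**2 + 44*k - 31)/(8*k**3 + 18*k**2 - 16*k - 41).
A = 5, B = 1, C = k**3 + 9*k**2/4 - 2*k - 41/8.
Key eq: (5)·f(k+1) = (1)·f(k) + (k**3 + 9*k**2/4 - 2*k - 41/8).
From deg A=0, deg B=0, deg C=3: d=3.
Solving with deg f ≤ 3: f(k) = (2*k**3 - 3*k**2 - 4*k - 4)/8.
R(k) = B(k−1)·f(k)/C(k) = (2*k**3 - 3*k**2 - 4*k - 4)/(8*k**3 + 18*k**2 - 16*k - 41); s_k = R·t_k = 5**k*(-2*k**3 + 3*k**2 + 4*k + 4).
s_(k+1) − s_k = 5**k*(-8*k**3 - 18*k**2 + 16*k + 41) = t_k.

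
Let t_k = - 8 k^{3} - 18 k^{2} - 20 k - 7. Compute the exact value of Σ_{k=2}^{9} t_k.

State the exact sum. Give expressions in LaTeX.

Σ = -22240

Compute t_(k+1)/t_k: get (8*k**3 + 42*k**2 + 80*k + 53)/(8*k**3 + 18*k**2 + 20*k + 7).
So A=1 and B=1, with C=k**3 + 9*k**2/4 + 5*k/2 + 7/8.
Key eq: (1)·f(k+1) = (1)·f(k) + (k**3 + 9*k**2/4 + 5*k/2 + 7/8).
deg f ≤ 4 (via 0,0,3).
Solve for f: f(k) = k**2*(2*k**2 + 2*k + 3)/8 (degree 4 ≤ 4).
So s_k = (B(k−1)f/C)·t_k = (k**2*(2*k**2 + 2*k + 3)/(8*k**3 + 18*k**2 + 20*k + 7))·t_k = k**2*(-2*k**2 - 2*k - 3).
s_(k+1) − s_k = -8*k**3 - 18*k**2 - 20*k - 7 = t_k.
Evaluate s at k=10 and k=2: -22300 and -60; difference -22240.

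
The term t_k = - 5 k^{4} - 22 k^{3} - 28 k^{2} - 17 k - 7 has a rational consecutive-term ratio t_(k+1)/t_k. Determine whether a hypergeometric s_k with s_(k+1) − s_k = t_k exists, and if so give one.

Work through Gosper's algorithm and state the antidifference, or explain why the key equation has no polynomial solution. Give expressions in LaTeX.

s_k = k \left(- k^{4} - 3 k^{3} - 3\right)

r(k) = (5*k**4 + 42*k**3 + 124*k**2 + 159*k + 79)/(5*k**4 + 22*k**3 + 28*k**2 + 17*k + 7) after simplifying.
Take A(k)=1, B(k)=1, C(k)=k**4 + 22*k**3/5 + 28*k**2/5 + 17*k/5 + 7/5.
Need (1)·f(k+1) − (1)·f(k) = k**4 + 22*k**3/5 + 28*k**2/5 + 17*k/5 + 7/5.
deg f ≤ 5 (via 0,0,4).
Match coefficients ⇒ f(k) = k*(k**4 + 3*k**3 + 3)/5.
R(k) = B(k−1)·f(k)/C(k) = k*(k**4 + 3*k**3 + 3)/(5*k**4 + 22*k**3 + 28*k**2 + 17*k + 7); s_k = R·t_k = k*(-k**4 - 3*k**3 - 3).
Verify: -5*k**4 - 22*k**3 - 28*k**2 - 17*k - 7 matches t_k.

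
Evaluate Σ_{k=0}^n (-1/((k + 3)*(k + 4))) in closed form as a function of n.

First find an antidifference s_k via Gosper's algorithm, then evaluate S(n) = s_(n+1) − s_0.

r(k) = (k + 3)/(k + 5) after simplifying.
Normal form (A,B,C) = (k + 3, k + 5, 1).
Set up (k + 3)·f(k+1) − (k + 4)·f(k) − (1) = 0.
deg f ≤ 1 (via 1,1,0).
A polynomial solution: f(k) = k/3.
So s_k = (B(k−1)f/C)·t_k = (k*(k + 4)/3)·t_k = -k/(3*k + 9).
s_(k+1) − s_k = -1/(k**2 + 7*k + 12) = t_k.
Telescope: S(n) = s_(n+1) − s_(0) = (-n - 1)/(3*(n + 4)) − (0) = (-n - 1)/(3*(n + 4)).

S(n) = (-n - 1)/(3*(n + 4))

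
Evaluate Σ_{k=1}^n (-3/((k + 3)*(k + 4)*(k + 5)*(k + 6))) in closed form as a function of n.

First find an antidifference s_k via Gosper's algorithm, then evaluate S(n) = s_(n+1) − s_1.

S(n) = n*(-n**2 - 15*n - 74)/(120*(n**3 + 15*n**2 + 74*n + 120))

t_(k+1)/t_k = (k + 3)/(k + 7).
Factor: A=k + 3; B=k + 7; C=1.
Key eq: (k + 3)·f(k+1) = (k + 6)·f(k) + (1).
From deg A=1, deg B=1, deg C=0: d=3.
Match coefficients ⇒ f(k) = k*(k**2 + 12*k + 47)/180.
Then R = B(k−1)f/C = k*(k + 6)*(k**2 + 12*k + 47)/180, so s_k = R(k)·t_k = k*(-k**2 - 12*k - 47)/(60*(k + 3)*(k + 4)*(k + 5)).
Verify: -3/(k**4 + 18*k**3 + 119*k**2 + 342*k + 360) matches t_k.
s_(n+1) = (-n**3 - 15*n**2 - 74*n - 60)/(60*(n**3 + 15*n**2 + 74*n + 120)) and s_(1) = -1/120, so S(n) = n*(-n**2 - 15*n - 74)/(120*(n**3 + 15*n**2 + 74*n + 120)).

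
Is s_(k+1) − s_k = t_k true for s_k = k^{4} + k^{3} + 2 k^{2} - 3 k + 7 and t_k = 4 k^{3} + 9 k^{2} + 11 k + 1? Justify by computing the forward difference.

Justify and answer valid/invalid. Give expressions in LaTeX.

Valid: the claim telescopes to t_k.

s_(k+1) = k**4 + 5*k**3 + 11*k**2 + 8*k + 8
s_(k+1) − s_k = 4*k**3 + 9*k**2 + 11*k + 1
(s_(k+1) − s_k) − t_k = 0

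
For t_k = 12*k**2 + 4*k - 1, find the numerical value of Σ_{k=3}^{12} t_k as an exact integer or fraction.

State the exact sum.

Ratio r(k) = (12*k**2 + 28*k + 15)/(12*k**2 + 4*k - 1).
Factor: A=1; B=1; C=k**2 + k/3 - 1/12.
Set up (1)·f(k+1) − (1)·f(k) − (k**2 + k/3 - 1/12) = 0.
deg f ≤ 3 (via 0,0,2).
Coefficient equations give f(k) = k*(4*k**2 - 4*k - 1)/12.
R(k) = B(k−1)·f(k)/C(k) = k*(4*k**2 - 4*k - 1)/((2*k + 1)*(6*k - 1)); s_k = R·t_k = k*(4*k**2 - 4*k - 1).
Verify: 12*k**2 + 4*k - 1 matches t_k.
Sum = s_(13) − s_(3); s_(13) = 8099, s_(3) = 69 ⇒ 8030.

Σ = 8030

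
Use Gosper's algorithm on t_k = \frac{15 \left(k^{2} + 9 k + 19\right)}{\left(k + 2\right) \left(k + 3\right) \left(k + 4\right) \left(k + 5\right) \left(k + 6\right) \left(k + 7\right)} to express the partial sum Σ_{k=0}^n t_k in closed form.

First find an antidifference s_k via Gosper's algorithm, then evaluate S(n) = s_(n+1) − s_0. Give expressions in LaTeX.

The ratio is (k + 2)*(9*k + (k + 1)**2 + 28)/((k + 8)*(k**2 + 9*k + 19)).
So A=k + 2 and B=k + 8, with C=k**2 + 9*k + 19.
Solve (k + 2)·f(k+1) − (k + 7)·f(k) = k**2 + 9*k + 19.
Bound: deg f ≤ 5.
A polynomial solution: f(k) = k*(k + 3)*(k + 5)*(k**2 + 12*k + 44)/144.
R(k) = B(k−1)·f(k)/C(k) = k*(k + 3)*(k + 5)*(k + 7)*(k**2 + 12*k + 44)/(144*(k**2 + 9*k + 19)); s_k = R·t_k = 5*k*(k**2 + 12*k + 44)/(48*(k**3 + 12*k**2 + 44*k + 48)).
s_(k+1) − s_k = 15*(k**2 + 9*k + 19)/(k**6 + 27*k**5 + 295*k**4 + 1665*k**3 + 5104*k**2 + 8028*k + 5040) = t_k.
Evaluate: s_(n+1) = 5*(n**3 + 15*n**2 + 71*n + 57)/(48*(n**3 + 15*n**2 + 71*n + 105)); subtract s_(0) = 0 ⇒ S(n) = 5*(n**3 + 15*n**2 + 71*n + 57)/(48*(n**3 + 15*n**2 + 71*n + 105)).

S(n) = \frac{5 \left(n^{3} + 15 n^{2} + 71 n + 57\right)}{48 \left(n^{3} + 15 n^{2} + 71 n + 105\right)}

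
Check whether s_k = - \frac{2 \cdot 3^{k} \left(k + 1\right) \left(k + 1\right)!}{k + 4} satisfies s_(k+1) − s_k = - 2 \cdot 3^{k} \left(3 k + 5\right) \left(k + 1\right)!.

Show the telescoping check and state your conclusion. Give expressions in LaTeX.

Invalid: residual \frac{6 \cdot 3^{k} \left(3 k^{2} + 17 k + 19\right) \left(k + 1\right)!}{\left(k + 4\right) \left(k + 5\right)} ≠ 0.

s_(k+1) = -6*3**k*(k + 2)*factorial(k + 2)/(k + 5)
s_(k+1) − s_k = -2*3**k*(3*k**3 + 23*k**2 + 54*k + 43)*factorial(k + 1)/((k + 4)*(k + 5))
(s_(k+1) − s_k) − t_k = 6*3**k*(3*k**2 + 17*k + 19)*factorial(k + 1)/((k + 4)*(k + 5))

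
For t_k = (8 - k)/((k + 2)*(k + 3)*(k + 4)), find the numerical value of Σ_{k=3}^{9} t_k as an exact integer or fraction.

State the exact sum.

Ratio r(k) = (k - 7)*(k + 2)/((k - 8)*(k + 5)).
Factor: A=k + 2; B=k + 5; C=k - 8.
Set up (k + 2)·f(k+1) − (k + 4)·f(k) − (k - 8) = 0.
deg f ≤ 2 (via 1,1,1).
Solve for f: f(k) = -k*(k + 7)/2 (degree 2 ≤ 2).
R(k) = B(k−1)·f(k)/C(k) = -k*(k + 4)*(k + 7)/(2*(k - 8)); s_k = R·t_k = k*(k + 7)/(2*(k + 2)*(k + 3)).
s_(k+1) − s_k = (8 - k)/(k**3 + 9*k**2 + 26*k + 24) = t_k.
Sum = s_(10) − s_(3); s_(10) = 85/156, s_(3) = 1/2 ⇒ 7/156.

Σ = 7/156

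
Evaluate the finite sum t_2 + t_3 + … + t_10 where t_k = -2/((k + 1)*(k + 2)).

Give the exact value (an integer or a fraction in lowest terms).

The ratio is (k + 1)/(k + 3).
Gosper form: A/B · C(k+1)/C(k) with A=k + 1, B=k + 3, C=1.
Key eq: (k + 1)·f(k+1) = (k + 2)·f(k) + (1).
deg f ≤ 1 (via 1,1,0).
Solve for f: f(k) = k (degree 1 ≤ 1).
Certificate R = B(k−1)f/C = k*(k + 2) gives s_k = -2*k/(k + 1).
Verify: -2/(k**2 + 3*k + 2) matches t_k.
Σ_(k=2)^(10) t_k = s_(11) − s_(2) = -11/6 − (-4/3) = -1/2.

Σ = -1/2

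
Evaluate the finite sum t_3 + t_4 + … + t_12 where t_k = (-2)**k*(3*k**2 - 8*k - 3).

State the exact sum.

Σ = 966672

Step 1: r(k) = 2*(-3*k**2 + 2*k + 8)/(3*k**2 - 8*k - 3).
Factor: A=-2; B=1; C=k**2 - 8*k/3 - 1.
Set up (-2)·f(k+1) − (1)·f(k) − (k**2 - 8*k/3 - 1) = 0.
From deg A=0, deg B=0, deg C=2: d=2.
Coefficient equations give f(k) = -(k**2 - 4*k + 1)/3.
Get s_k = R·t_k = (-2)**k*(-k**2 + 4*k - 1) with R(k) = B(k−1)f(k)/C(k) = -(k**2 - 4*k + 1)/((k - 3)*(3*k + 1)).
s_(k+1) − s_k = (-2)**k*(3*k**2 - 8*k - 3) = t_k.
Evaluate s at k=13 and k=3: 966656 and -16; difference 966672.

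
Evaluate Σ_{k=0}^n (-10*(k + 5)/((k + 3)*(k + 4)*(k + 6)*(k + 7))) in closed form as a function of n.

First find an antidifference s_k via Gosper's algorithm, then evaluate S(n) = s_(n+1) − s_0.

S(n) = 5*(-n**2 - 11*n - 10)/(18*(n**2 + 11*n + 28))

Step 1: r(k) = (k + 3)*(k + 6)**2/((k + 5)**2*(k + 8)).
Factor: A=k + 3; B=k + 8; C=k**2 + 10*k + 25.
Key eq: (k + 3)·f(k+1) = (k + 7)·f(k) + (k**2 + 10*k + 25).
Bound: deg f ≤ 4.
Solving with deg f ≤ 4: f(k) = k*(k + 4)*(k + 5)*(k + 9)/36.
R(k) = B(k−1)·f(k)/C(k) = k*(k + 4)*(k + 7)*(k + 9)/(36*(k + 5)); s_k = R·t_k = 5*k*(-k - 9)/(18*(k**2 + 9*k + 18)).
s_(k+1) − s_k = 10*(-k - 5)/(k**4 + 20*k**3 + 145*k**2 + 450*k + 504) = t_k.
s_(n+1) = 5*(-n**2 - 11*n - 10)/(18*(n**2 + 11*n + 28)) and s_(0) = 0, so S(n) = 5*(-n**2 - 11*n - 10)/(18*(n**2 + 11*n + 28)).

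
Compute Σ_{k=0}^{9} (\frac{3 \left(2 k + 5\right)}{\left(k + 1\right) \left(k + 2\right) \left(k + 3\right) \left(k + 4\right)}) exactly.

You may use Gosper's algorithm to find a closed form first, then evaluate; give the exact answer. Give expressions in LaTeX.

Σ = 140/143

Compute t_(k+1)/t_k: get (k + 1)*(2*k + 7)/((k + 5)*(2*k + 5)).
Gosper form: A/B · C(k+1)/C(k) with A=k + 1, B=k + 5, C=k + 5/2.
f must satisfy (k + 1)·f(k+1) − (k + 4)·f(k) = k + 5/2.
d = 3 from the (1,1,1) case.
Match coefficients ⇒ f(k) = k*(k + 2)*(k + 4)/6.
Certificate R = B(k−1)f/C = k*(k + 2)*(k + 4)**2/(3*(2*k + 5)) gives s_k = k*(k + 4)/(k**2 + 4*k + 3).
Verify: 3*(2*k + 5)/(k**4 + 10*k**3 + 35*k**2 + 50*k + 24) matches t_k.
Σ_(k=0)^(9) t_k = s_(10) − s_(0) = 140/143 − (0) = 140/143.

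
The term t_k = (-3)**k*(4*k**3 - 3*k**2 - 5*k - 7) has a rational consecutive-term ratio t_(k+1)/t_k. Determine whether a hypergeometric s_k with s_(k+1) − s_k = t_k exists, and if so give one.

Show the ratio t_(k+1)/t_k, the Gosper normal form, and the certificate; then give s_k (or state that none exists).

s_k = (-3)**k*(-k**3 + 3*k**2 - k + 1)

Step 1: r(k) = 3*(-4*k**3 - 9*k**2 - k + 11)/(4*k**3 - 3*k**2 - 5*k - 7).
So A=-3 and B=1, with C=k**3 - 3*k**2/4 - 5*k/4 - 7/4.
Set up (-3)·f(k+1) − (1)·f(k) − (k**3 - 3*k**2/4 - 5*k/4 - 7/4) = 0.
Bound: deg f ≤ 3.
Solving with deg f ≤ 3: f(k) = -(k**3 - 3*k**2 + k - 1)/4.
Then R = B(k−1)f/C = -(k**3 - 3*k**2 + k - 1)/(4*k**3 - 3*k**2 - 5*k - 7), so s_k = R(k)·t_k = (-3)**k*(-k**3 + 3*k**2 - k + 1).
Verify: (-3)**k*(4*k**3 - 3*k**2 - 5*k - 7) matches t_k.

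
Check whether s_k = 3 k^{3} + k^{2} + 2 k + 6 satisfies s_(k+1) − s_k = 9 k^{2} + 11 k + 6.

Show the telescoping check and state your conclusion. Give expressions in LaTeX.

s_(k+1) = 3*k**3 + 10*k**2 + 13*k + 12
s_(k+1) − s_k = 9*k**2 + 11*k + 6
(s_(k+1) − s_k) − t_k = 0

valid (s_(k+1) − s_k reduces to t_k)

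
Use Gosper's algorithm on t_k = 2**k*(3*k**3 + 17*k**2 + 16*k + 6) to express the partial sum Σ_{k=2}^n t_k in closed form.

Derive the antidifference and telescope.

S(n) = 6*2**n*n**3 + 16*2**n*n**2 + 18*2**n*n + 4*2**n - 88

Ratio r(k) = 2*(3*k**3 + 26*k**2 + 59*k + 42)/(3*k**3 + 17*k**2 + 16*k + 6).
So A=2 and B=1, with C=k**3 + 17*k**2/3 + 16*k/3 + 2.
Set up (2)·f(k+1) − (1)·f(k) − (k**3 + 17*k**2/3 + 16*k/3 + 2) = 0.
Bound: deg f ≤ 3.
Match coefficients ⇒ f(k) = (3*k**3 - k**2 + 2*k - 2)/3.
So s_k = (B(k−1)f/C)·t_k = ((3*k**3 - k**2 + 2*k - 2)/(3*k**3 + 17*k**2 + 16*k + 6))·t_k = 2**k*(3*k**3 - k**2 + 2*k - 2).
Check: Δs_k = 2**k*(3*k**3 + 17*k**2 + 16*k + 6). ✓
s_(n+1) = 2**(n + 1)*(3*n**3 + 8*n**2 + 9*n + 2) and s_(2) = 88, so S(n) = 6*2**n*n**3 + 16*2**n*n**2 + 18*2**n*n + 4*2**n - 88.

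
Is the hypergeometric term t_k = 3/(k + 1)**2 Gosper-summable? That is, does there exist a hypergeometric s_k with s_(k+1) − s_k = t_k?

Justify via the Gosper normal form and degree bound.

No — the linear system for f has no solution.

The ratio is (k + 1)**2/(k + 2)**2.
Normal form (A,B,C) = (k**2 + 2*k + 1, k**2 + 4*k + 4, 1).
Set up (k**2 + 2*k + 1)·f(k+1) − (k**2 + 2*k + 1)·f(k) − (1) = 0.
Bound: deg f ≤ 0.
Put f(k) = c0: A·f(k+1) − B(k−1)·f(k) − C = -1; need -1 = 0 — inconsistent ⇒ no f, not summable.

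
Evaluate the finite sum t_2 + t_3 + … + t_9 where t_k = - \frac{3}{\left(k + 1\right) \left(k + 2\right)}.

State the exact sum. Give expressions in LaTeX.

r(k) = (k + 1)/(k + 3) after simplifying.
Factor: A=k + 1; B=k + 3; C=1.
Key eq: (k + 1)·f(k+1) = (k + 2)·f(k) + (1).
deg f ≤ 1 (via 1,1,0).
Match coefficients ⇒ f(k) = k.
R(k) = B(k−1)·f(k)/C(k) = k*(k + 2); s_k = R·t_k = -3*k/(k + 1).
Check: Δs_k = -3/(k**2 + 3*k + 2). ✓
Σ_(k=2)^(9) t_k = s_(10) − s_(2) = -30/11 − (-2) = -8/11.

Σ = -8/11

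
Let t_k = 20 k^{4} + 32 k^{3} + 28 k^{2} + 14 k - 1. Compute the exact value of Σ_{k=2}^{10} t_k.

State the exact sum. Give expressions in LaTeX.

r(k) = (20*k**4 + 112*k**3 + 244*k**2 + 246*k + 93)/(20*k**4 + 32*k**3 + 28*k**2 + 14*k - 1) after simplifying.
Normal form (A,B,C) = (1, 1, k**4 + 8*k**3/5 + 7*k**2/5 + 7*k/10 - 1/20).
Solve (1)·f(k+1) − (1)·f(k) = k**4 + 8*k**3/5 + 7*k**2/5 + 7*k/10 - 1/20.
From deg A=0, deg B=0, deg C=4: d=5.
Coefficient equations give f(k) = k*(4*k**4 - 2*k**3 + k - 4)/20.
R(k) = B(k−1)·f(k)/C(k) = k*(4*k**4 - 2*k**3 + k - 4)/(20*k**4 + 32*k**3 + 28*k**2 + 14*k - 1); s_k = R·t_k = k*(4*k**4 - 2*k**3 + k - 4).
Verify: 20*k**4 + 32*k**3 + 28*k**2 + 14*k - 1 matches t_k.
Evaluate s at k=11 and k=2: 614999 and 92; difference 614907.

Σ = 614907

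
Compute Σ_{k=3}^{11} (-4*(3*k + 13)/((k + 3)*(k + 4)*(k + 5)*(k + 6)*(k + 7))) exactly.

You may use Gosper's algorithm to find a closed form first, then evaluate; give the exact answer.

The ratio is (k + 3)*(3*k + 16)/((k + 8)*(3*k + 13)).
Normal form (A,B,C) = (k + 3, k + 8, k + 13/3).
Need (k + 3)·f(k+1) − (k + 7)·f(k) = k + 13/3.
Degrees (1,1,1) ⇒ d ≤ 4.
Coefficient equations give f(k) = k*(k + 4)*(k**2 + 14*k + 63)/270.
R(k) = B(k−1)·f(k)/C(k) = k*(k + 4)*(k + 7)*(k**2 + 14*k + 63)/(90*(3*k + 13)); s_k = R·t_k = 2*k*(-k**2 - 14*k - 63)/(45*(k**3 + 14*k**2 + 63*k + 90)).
Verify: 4*(-3*k - 13)/(k**5 + 25*k**4 + 245*k**3 + 1175*k**2 + 2754*k + 2520) matches t_k.
Sum = s_(12) − s_(3); s_(12) = -20/459, s_(3) = -19/540 ⇒ -77/9180.

Σ = -77/9180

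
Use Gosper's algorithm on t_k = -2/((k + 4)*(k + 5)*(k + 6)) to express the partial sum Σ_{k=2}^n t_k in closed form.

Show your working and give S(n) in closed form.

The ratio is (k + 4)/(k + 7).
So A=k + 4 and B=k + 7, with C=1.
Solve (k + 4)·f(k+1) − (k + 6)·f(k) = 1.
d = 2 from the (1,1,0) case.
Solving with deg f ≤ 2: f(k) = k*(k + 9)/40.
R(k) = B(k−1)·f(k)/C(k) = k*(k + 6)*(k + 9)/40; s_k = R·t_k = k*(-k - 9)/(20*(k + 4)*(k + 5)).
Verify: -2/(k**3 + 15*k**2 + 74*k + 120) matches t_k.
Telescope: S(n) = s_(n+1) − s_(2) = (-n**2 - 11*n - 10)/(20*(n**2 + 11*n + 30)) − (-11/420) = (-n**2 - 11*n + 12)/(42*(n**2 + 11*n + 30)).

S(n) = (-n**2 - 11*n + 12)/(42*(n**2 + 11*n + 30))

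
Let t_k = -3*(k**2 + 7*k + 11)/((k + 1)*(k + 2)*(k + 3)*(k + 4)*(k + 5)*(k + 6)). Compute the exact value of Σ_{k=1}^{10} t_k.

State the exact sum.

Σ = -55/2688

Step 1: r(k) = (k + 1)*(7*k + (k + 1)**2 + 18)/((k + 7)*(k**2 + 7*k + 11)).
Normal form (A,B,C) = (k + 1, k + 7, k**2 + 7*k + 11).
Set up (k + 1)·f(k+1) − (k + 6)·f(k) − (k**2 + 7*k + 11) = 0.
Degrees (1,1,2) ⇒ d ≤ 5.
Solving with deg f ≤ 5: f(k) = k*(k + 2)*(k + 4)*(k**2 + 9*k + 23)/45.
So s_k = (B(k−1)f/C)·t_k = (k*(k + 2)*(k + 4)*(k + 6)*(k**2 + 9*k + 23)/(45*(k**2 + 7*k + 11)))·t_k = k*(-k**2 - 9*k - 23)/(15*(k**3 + 9*k**2 + 23*k + 15)).
s_(k+1) − s_k = 3*(-k**2 - 7*k - 11)/(k**6 + 21*k**5 + 175*k**4 + 735*k**3 + 1624*k**2 + 1764*k + 720) = t_k.
Sum = s_(11) − s_(1); s_(11) = -297/4480, s_(1) = -11/240 ⇒ -55/2688.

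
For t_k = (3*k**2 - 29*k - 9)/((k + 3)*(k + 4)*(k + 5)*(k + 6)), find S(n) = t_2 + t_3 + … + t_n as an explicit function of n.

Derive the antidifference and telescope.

S(n) = (-3*n**2 - 2*n + 5)/(n**3 + 15*n**2 + 74*n + 120)

t_(k+1)/t_k = (k + 3)*(29*k - 3*(k + 1)**2 + 38)/((k + 7)*(-3*k**2 + 29*k + 9)).
So A=k + 3 and B=k + 7, with C=k**2 - 29*k/3 - 3.
f must satisfy (k + 3)·f(k+1) − (k + 6)·f(k) = k**2 - 29*k/3 - 3.
Degrees (1,1,2) ⇒ d ≤ 3.
Coefficient equations give f(k) = -k*(k**2 + 57*k - 13)/45.
R(k) = B(k−1)·f(k)/C(k) = -k*(k + 6)*(k**2 + 57*k - 13)/(15*(3*k**2 - 29*k - 9)); s_k = R·t_k = k*(-k**2 - 57*k + 13)/(15*(k + 3)*(k + 4)*(k + 5)).
s_(k+1) − s_k = (3*k**2 - 29*k - 9)/(k**4 + 18*k**3 + 119*k**2 + 342*k + 360) = t_k.
Evaluate: s_(n+1) = (-n**3 - 60*n**2 - 104*n - 45)/(15*(n**3 + 15*n**2 + 74*n + 120)); subtract s_(2) = -1/15 ⇒ S(n) = (-3*n**2 - 2*n + 5)/(n**3 + 15*n**2 + 74*n + 120).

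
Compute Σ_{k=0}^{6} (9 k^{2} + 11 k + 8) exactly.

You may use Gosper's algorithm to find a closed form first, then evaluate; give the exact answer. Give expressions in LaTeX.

r(k) = (9*k**2 + 29*k + 28)/(9*k**2 + 11*k + 8) after simplifying.
Normal form (A,B,C) = (1, 1, k**2 + 11*k/9 + 8/9).
f must satisfy (1)·f(k+1) − (1)·f(k) = k**2 + 11*k/9 + 8/9.
From deg A=0, deg B=0, deg C=2: d=3.
A polynomial solution: f(k) = k*(3*k**2 + k + 4)/9.
Certificate R = B(k−1)f/C = k*(3*k**2 + k + 4)/(9*k**2 + 11*k + 8) gives s_k = k*(3*k**2 + k + 4).
Check: Δs_k = 9*k**2 + 11*k + 8. ✓
Evaluate s at k=7 and k=0: 1106 and 0; difference 1106.

Σ = 1106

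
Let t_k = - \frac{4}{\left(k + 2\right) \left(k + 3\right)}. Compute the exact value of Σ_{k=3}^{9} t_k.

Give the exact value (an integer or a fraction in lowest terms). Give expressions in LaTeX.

Σ = -7/15

Step 1: r(k) = (k + 2)/(k + 4).
A = k + 2, B = k + 4, C = 1.
Solve (k + 2)·f(k+1) − (k + 3)·f(k) = 1.
d = 1 from the (1,1,0) case.
Coefficient equations give f(k) = k/2.
R(k) = B(k−1)·f(k)/C(k) = k*(k + 3)/2; s_k = R·t_k = -2*k/(k + 2).
Check: Δs_k = -4/(k**2 + 5*k + 6). ✓
Telescoping: Σ = s_(10) − s_(3) = -5/3 − (-6/5) = -7/15.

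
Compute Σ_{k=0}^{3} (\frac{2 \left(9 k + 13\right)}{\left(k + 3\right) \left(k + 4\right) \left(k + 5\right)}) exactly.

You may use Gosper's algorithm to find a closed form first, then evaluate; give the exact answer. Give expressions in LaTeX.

Compute t_(k+1)/t_k: get (k + 3)*(9*k + 22)/((k + 6)*(9*k + 13)).
Take A(k)=k + 3, B(k)=k + 6, C(k)=k + 13/9.
f must satisfy (k + 3)·f(k+1) − (k + 5)·f(k) = k + 13/9.
Bound: deg f ≤ 2.
Coefficient equations give f(k) = k*(5*k + 8)/27.
Get s_k = R·t_k = 2*k*(5*k + 8)/(3*(k + 3)*(k + 4)) with R(k) = B(k−1)f(k)/C(k) = k*(k + 5)*(5*k + 8)/(3*(9*k + 13)).
Check: Δs_k = 2*(9*k + 13)/(k**3 + 12*k**2 + 47*k + 60). ✓
Telescoping: Σ = s_(4) − s_(0) = 4/3 − (0) = 4/3.

Σ = 4/3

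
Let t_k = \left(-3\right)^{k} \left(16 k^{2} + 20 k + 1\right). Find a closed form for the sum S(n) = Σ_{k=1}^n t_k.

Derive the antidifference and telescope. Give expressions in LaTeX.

S(n) = 12 \left(-3\right)^{n} n^{2} + 21 \left(-3\right)^{n} n + 3 \left(-3\right)^{n} - 3

r(k) = 3*(-16*k**2 - 52*k - 37)/(16*k**2 + 20*k + 1) after simplifying.
Take A(k)=-3, B(k)=1, C(k)=k**2 + 5*k/4 + 1/16.
Set up (-3)·f(k+1) − (1)·f(k) − (k**2 + 5*k/4 + 1/16) = 0.
Bound: deg f ≤ 2.
A polynomial solution: f(k) = -(4*k**2 - k - 2)/16.
So s_k = (B(k−1)f/C)·t_k = (-(4*k**2 - k - 2)/(16*k**2 + 20*k + 1))·t_k = (-3)**k*(-4*k**2 + k + 2).
Verify: (-3)**k*(16*k**2 + 20*k + 1) matches t_k.
s_(n+1) = 3*(-3)**n*(4*n**2 + 7*n + 1) and s_(1) = 3, so S(n) = 12*(-3)**n*n**2 + 21*(-3)**n*n + 3*(-3)**n - 3.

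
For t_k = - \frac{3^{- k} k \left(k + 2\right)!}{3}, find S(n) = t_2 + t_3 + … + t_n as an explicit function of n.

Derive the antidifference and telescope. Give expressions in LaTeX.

t_(k+1)/t_k = (k + 1)*(k + 3)/(3*k).
Factor: A=k/3 + 1; B=1; C=k.
Need (k/3 + 1)·f(k+1) − (1)·f(k) = k.
Degrees (1,0,1) ⇒ d ≤ 0.
Match coefficients ⇒ f(k) = 3.
So s_k = (B(k−1)f/C)·t_k = (3/k)·t_k = -factorial(k + 2)/3**k.
s_(k+1) − s_k = -k*factorial(k + 2)/(3*3**k) = t_k.
s_(n+1) = -3**(-n - 1)*factorial(n + 3) and s_(2) = -8/3, so S(n) = 8/3 - factorial(n + 3)/(3*3**n).

S(n) = \frac{8}{3} - \frac{3^{- n} \left(n + 3\right)!}{3}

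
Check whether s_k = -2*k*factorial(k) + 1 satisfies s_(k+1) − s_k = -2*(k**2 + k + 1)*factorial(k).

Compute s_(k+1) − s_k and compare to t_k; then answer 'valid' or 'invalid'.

s_(k+1) = -2*(k + 1)*factorial(k + 1) + 1
s_(k+1) − s_k = -2*(k**2 + k + 1)*factorial(k)
(s_(k+1) − s_k) − t_k = 0

Valid — Δs_k = t_k.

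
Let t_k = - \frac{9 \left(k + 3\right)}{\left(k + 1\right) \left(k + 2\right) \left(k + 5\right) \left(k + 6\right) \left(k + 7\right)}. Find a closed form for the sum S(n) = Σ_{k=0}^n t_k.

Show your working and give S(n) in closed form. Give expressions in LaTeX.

r(k) = (k + 1)*(k + 4)*(k + 5)/((k + 3)**2*(k + 8)) after simplifying.
A = k + 1, B = k + 8, C = k**3 + 10*k**2 + 33*k + 36.
Solve (k + 1)·f(k+1) − (k + 7)·f(k) = k**3 + 10*k**2 + 33*k + 36.
Degrees (1,1,3) ⇒ d ≤ 6.
Solving with deg f ≤ 6: f(k) = k*(k + 2)*(k + 3)*(k + 4)*(k**2 + 12*k + 41)/90.
Certificate R = B(k−1)f/C = k*(k + 2)*(k + 7)*(k**2 + 12*k + 41)/(90*(k + 3)) gives s_k = k*(-k**2 - 12*k - 41)/(10*(k**3 + 12*k**2 + 41*k + 30)).
Check: Δs_k = 9*(-k - 3)/(k**5 + 21*k**4 + 163*k**3 + 567*k**2 + 844*k + 420). ✓
Evaluate: s_(n+1) = (-n**3 - 15*n**2 - 68*n - 54)/(10*(n**3 + 15*n**2 + 68*n + 84)); subtract s_(0) = 0 ⇒ S(n) = (-n**3 - 15*n**2 - 68*n - 54)/(10*(n**3 + 15*n**2 + 68*n + 84)).

S(n) = \frac{- n^{3} - 15 n^{2} - 68 n - 54}{10 \left(n^{3} + 15 n^{2} + 68 n + 84\right)}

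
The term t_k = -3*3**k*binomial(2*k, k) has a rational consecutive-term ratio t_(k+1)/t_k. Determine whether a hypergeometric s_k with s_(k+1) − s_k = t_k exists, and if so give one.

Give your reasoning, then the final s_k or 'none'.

no hypergeometric antidifference exists

Compute t_(k+1)/t_k: get 6*(2*k + 1)/(k + 1).
Take A(k)=12*k + 6, B(k)=k + 1, C(k)=1.
Set up (12*k + 6)·f(k+1) − (k)·f(k) − (1) = 0.
d = -1 from the (1,1,0) case.
deg f ≤ -1 is impossible — no certificate.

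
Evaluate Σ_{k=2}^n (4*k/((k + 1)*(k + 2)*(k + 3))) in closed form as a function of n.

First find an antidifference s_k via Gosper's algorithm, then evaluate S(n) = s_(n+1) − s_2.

The ratio is (k + 1)**2/(k*(k + 4)).
So A=k + 1 and B=k + 4, with C=k.
Key eq: (k + 1)·f(k+1) = (k + 3)·f(k) + (k).
Degrees (1,1,1) ⇒ d ≤ 2.
Solve for f: f(k) = k*(k - 1)/4 (degree 2 ≤ 2).
Get s_k = R·t_k = k*(k - 1)/((k + 1)*(k + 2)) with R(k) = B(k−1)f(k)/C(k) = (k - 1)*(k + 3)/4.
Verify: 4*k/(k**3 + 6*k**2 + 11*k + 6) matches t_k.
Telescope: S(n) = s_(n+1) − s_(2) = n*(n + 1)/(n**2 + 5*n + 6) − (1/6) = (5*n**2 + n - 6)/(6*(n**2 + 5*n + 6)).

S(n) = (5*n**2 + n - 6)/(6*(n**2 + 5*n + 6))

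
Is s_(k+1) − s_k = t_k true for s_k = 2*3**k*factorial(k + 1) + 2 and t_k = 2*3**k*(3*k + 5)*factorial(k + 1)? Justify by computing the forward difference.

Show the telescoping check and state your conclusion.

valid; difference matches t_k

s_(k+1) = 2*3**(k + 1)*factorial(k + 2) + 2
s_(k+1) − s_k = 2*3**k*(3*k + 5)*factorial(k + 1)
(s_(k+1) − s_k) − t_k = 0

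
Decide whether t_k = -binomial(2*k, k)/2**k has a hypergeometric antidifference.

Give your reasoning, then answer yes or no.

No. Not Gosper-summable.

Compute t_(k+1)/t_k: get (2*k + 1)/(k + 1).
A = 2*k + 1, B = k + 1, C = 1.
f must satisfy (2*k + 1)·f(k+1) − (k)·f(k) = 1.
deg f ≤ -1 (via 1,1,0).
deg f ≤ -1 is impossible — no certificate.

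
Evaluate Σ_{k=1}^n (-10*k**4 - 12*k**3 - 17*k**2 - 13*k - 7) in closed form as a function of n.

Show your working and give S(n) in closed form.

S(n) = n*(-2*n**4 - 8*n**3 - 15*n**2 - 18*n - 16)

Step 1: r(k) = (10*k**4 + 52*k**3 + 113*k**2 + 123*k + 59)/(10*k**4 + 12*k**3 + 17*k**2 + 13*k + 7).
So A=1 and B=1, with C=k**4 + 6*k**3/5 + 17*k**2/10 + 13*k/10 + 7/10.
Solve (1)·f(k+1) − (1)·f(k) = k**4 + 6*k**3/5 + 17*k**2/10 + 13*k/10 + 7/10.
Bound: deg f ≤ 5.
Match coefficients ⇒ f(k) = k*(2*k**4 - 2*k**3 + 3*k**2 + k + 3)/10.
So s_k = (B(k−1)f/C)·t_k = (k*(2*k**4 - 2*k**3 + 3*k**2 + k + 3)/(10*k**4 + 12*k**3 + 17*k**2 + 13*k + 7))·t_k = k*(-2*k**4 + 2*k**3 - 3*k**2 - k - 3).
Δs = -10*k**4 - 12*k**3 - 17*k**2 - 13*k - 7, as required.
Σ_(k=1)^n t_k = s_(n+1) − s_(1) = (-2*n**5 - 8*n**4 - 15*n**3 - 18*n**2 - 16*n - 7) − (-7), i.e. n*(-2*n**4 - 8*n**3 - 15*n**2 - 18*n - 16).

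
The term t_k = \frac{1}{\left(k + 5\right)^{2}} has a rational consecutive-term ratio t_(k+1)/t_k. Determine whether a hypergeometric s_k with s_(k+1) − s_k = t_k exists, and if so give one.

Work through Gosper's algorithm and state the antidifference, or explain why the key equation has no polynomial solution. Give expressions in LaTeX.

Ratio r(k) = (k + 5)**2/(k + 6)**2.
So A=k**2 + 10*k + 25 and B=k**2 + 12*k + 36, with C=1.
Need (k**2 + 10*k + 25)·f(k+1) − (k**2 + 10*k + 25)·f(k) = 1.
deg f ≤ 0 (via 2,2,0).
Put f(k) = c0: A·f(k+1) − B(k−1)·f(k) − C = -1; need -1 = 0 — inconsistent ⇒ no f, not summable.

none — t_k is not Gosper-summable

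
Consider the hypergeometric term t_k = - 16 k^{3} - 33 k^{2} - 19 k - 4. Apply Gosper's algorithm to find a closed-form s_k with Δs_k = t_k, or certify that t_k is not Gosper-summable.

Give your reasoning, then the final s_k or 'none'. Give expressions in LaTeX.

t_(k+1)/t_k = (16*k**3 + 81*k**2 + 133*k + 72)/(16*k**3 + 33*k**2 + 19*k + 4).
Factor: A=1; B=1; C=k**3 + 33*k**2/16 + 19*k/16 + 1/4.
Need (1)·f(k+1) − (1)·f(k) = k**3 + 33*k**2/16 + 19*k/16 + 1/4.
Degrees (0,0,3) ⇒ d ≤ 4.
A polynomial solution: f(k) = k**2*(4*k**2 + 3*k - 3)/16.
Certificate R = B(k−1)f/C = k**2*(4*k**2 + 3*k - 3)/(16*k**3 + 33*k**2 + 19*k + 4) gives s_k = k**2*(-4*k**2 - 3*k + 3).
Verify: -16*k**3 - 33*k**2 - 19*k - 4 matches t_k.

s_k = k^{2} \left(- 4 k^{2} - 3 k + 3\right)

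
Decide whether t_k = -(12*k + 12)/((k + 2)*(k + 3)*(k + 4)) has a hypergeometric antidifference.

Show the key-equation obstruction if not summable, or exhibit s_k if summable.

Yes. s_k = -3*k*(k + 1)/((k + 2)*(k + 3)).

t_(k+1)/t_k = (k + 2)**2/((k + 1)*(k + 5)).
So A=k + 2 and B=k + 5, with C=k + 1.
Set up (k + 2)·f(k+1) − (k + 4)·f(k) − (k + 1) = 0.
deg f ≤ 2 (via 1,1,1).
Solving with deg f ≤ 2: f(k) = k*(k + 1)/4.
Then R = B(k−1)f/C = k*(k + 4)/4, so s_k = R(k)·t_k = -3*k*(k + 1)/((k + 2)*(k + 3)).
s_(k+1) − s_k = 12*(-k - 1)/(k**3 + 9*k**2 + 26*k + 24) = t_k.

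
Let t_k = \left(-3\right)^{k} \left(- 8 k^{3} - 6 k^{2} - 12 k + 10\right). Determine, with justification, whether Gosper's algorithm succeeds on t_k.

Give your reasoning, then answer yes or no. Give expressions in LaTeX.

t_(k+1)/t_k = 3*(-4*k**3 - 15*k**2 - 24*k - 8)/(4*k**3 + 3*k**2 + 6*k - 5).
Gosper form: A/B · C(k+1)/C(k) with A=-3, B=1, C=k**3 + 3*k**2/4 + 3*k/2 - 5/4.
Solve (-3)·f(k+1) − (1)·f(k) = k**3 + 3*k**2/4 + 3*k/2 - 5/4.
deg f ≤ 3 (via 0,0,3).
A polynomial solution: f(k) = -(2*k**3 - 3*k**2 + 3*k - 4)/8.
So s_k = (B(k−1)f/C)·t_k = (-(2*k**3 - 3*k**2 + 3*k - 4)/(2*(4*k**3 + 3*k**2 + 6*k - 5)))·t_k = (-3)**k*(2*k**3 - 3*k**2 + 3*k - 4).
Verify: (-3)**k*(-8*k**3 - 6*k**2 - 12*k + 10) matches t_k.

Yes. s_k = \left(-3\right)^{k} \left(2 k^{3} - 3 k^{2} + 3 k - 4\right).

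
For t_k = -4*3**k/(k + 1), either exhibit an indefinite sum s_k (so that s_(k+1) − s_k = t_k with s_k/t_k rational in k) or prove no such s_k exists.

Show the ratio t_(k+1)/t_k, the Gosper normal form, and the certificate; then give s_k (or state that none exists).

none — t_k is not Gosper-summable

t_(k+1)/t_k = 3*(k + 1)/(k + 2).
Normal form (A,B,C) = (3*k + 3, k + 2, 1).
f must satisfy (3*k + 3)·f(k+1) − (k + 1)·f(k) = 1.
Degrees (1,1,0) ⇒ d ≤ -1.
deg f ≤ -1 is impossible — no certificate.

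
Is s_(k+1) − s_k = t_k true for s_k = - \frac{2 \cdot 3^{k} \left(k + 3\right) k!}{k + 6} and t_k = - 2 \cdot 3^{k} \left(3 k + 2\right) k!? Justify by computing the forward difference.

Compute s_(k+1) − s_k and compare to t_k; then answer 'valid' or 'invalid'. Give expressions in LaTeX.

s_(k+1) = -6*3**k*(k + 4)*factorial(k + 1)/(k + 7)
s_(k+1) − s_k = -2*3**k*(3*k**3 + 32*k**2 + 92*k + 51)*factorial(k)/((k + 6)*(k + 7))
(s_(k+1) − s_k) − t_k = 6*3**k*(3*k**2 + 20*k + 11)*factorial(k)/((k + 6)*(k + 7))

Invalid: residual \frac{6 \cdot 3^{k} \left(3 k^{2} + 20 k + 11\right) k!}{\left(k + 6\right) \left(k + 7\right)} ≠ 0.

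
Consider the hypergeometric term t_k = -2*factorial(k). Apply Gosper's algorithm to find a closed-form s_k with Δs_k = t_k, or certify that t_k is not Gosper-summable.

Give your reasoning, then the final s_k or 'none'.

not Gosper-summable; s_k does not exist

Compute t_(k+1)/t_k: get k + 1.
Factor: A=k + 1; B=1; C=1.
Need (k + 1)·f(k+1) − (1)·f(k) = 1.
Bound: deg f ≤ -1.
Negative degree bound (-1): no f exists, t_k not Gosper-summable.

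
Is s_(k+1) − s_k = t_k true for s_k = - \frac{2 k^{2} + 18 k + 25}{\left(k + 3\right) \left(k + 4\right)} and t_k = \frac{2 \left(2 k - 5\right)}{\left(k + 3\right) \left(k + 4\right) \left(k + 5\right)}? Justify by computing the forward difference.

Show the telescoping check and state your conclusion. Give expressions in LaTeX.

Valid — Δs_k = t_k.

s_(k+1) = (-18*k - 2*(k + 1)**2 - 43)/((k + 4)*(k + 5))
s_(k+1) − s_k = 2*(2*k - 5)/(k**3 + 12*k**2 + 47*k + 60)
(s_(k+1) − s_k) − t_k = 0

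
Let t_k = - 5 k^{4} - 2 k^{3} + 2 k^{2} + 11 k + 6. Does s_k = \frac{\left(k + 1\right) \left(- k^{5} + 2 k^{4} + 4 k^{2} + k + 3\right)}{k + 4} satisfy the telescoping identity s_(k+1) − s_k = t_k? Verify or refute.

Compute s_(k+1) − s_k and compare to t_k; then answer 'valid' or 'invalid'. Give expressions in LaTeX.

Invalid: residual \frac{3 \left(4 k^{5} + 24 k^{4} + 6 k^{3} - 15 k^{2} - 49 k - 21\right)}{k^{2} + 9 k + 20} ≠ 0.

s_(k+1) = (k + 2)*(k - (k + 1)**5 + 2*(k + 1)**4 + 4*(k + 1)**2 + 4)/(k + 5)
s_(k+1) − s_k = (-5*k**6 - 35*k**5 - 44*k**4 + 7*k**3 + 100*k**2 + 127*k + 57)/(k**2 + 9*k + 20)
(s_(k+1) − s_k) − t_k = 3*(4*k**5 + 24*k**4 + 6*k**3 - 15*k**2 - 49*k - 21)/(k**2 + 9*k + 20)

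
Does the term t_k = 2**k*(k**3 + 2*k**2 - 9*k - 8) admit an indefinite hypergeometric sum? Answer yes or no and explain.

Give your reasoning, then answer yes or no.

Step 1: r(k) = 2*(k**3 + 5*k**2 - 2*k - 14)/(k**3 + 2*k**2 - 9*k - 8).
So A=2 and B=1, with C=k**3 + 2*k**2 - 9*k - 8.
Solve (2)·f(k+1) − (1)·f(k) = k**3 + 2*k**2 - 9*k - 8.
deg f ≤ 3 (via 0,0,3).
Match coefficients ⇒ f(k) = (k - 4)*(k**2 + 1).
R(k) = B(k−1)·f(k)/C(k) = (k - 4)*(k**2 + 1)/(k**3 + 2*k**2 - 9*k - 8); s_k = R·t_k = 2**k*(k**3 - 4*k**2 + k - 4).
Verify: 2**k*(k**3 + 2*k**2 - 9*k - 8) matches t_k.

Yes. s_k = 2**k*(k**3 - 4*k**2 + k - 4).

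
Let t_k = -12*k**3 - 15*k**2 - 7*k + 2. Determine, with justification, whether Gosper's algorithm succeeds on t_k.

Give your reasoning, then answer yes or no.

r(k) = (12*k**3 + 51*k**2 + 73*k + 32)/(12*k**3 + 15*k**2 + 7*k - 2) after simplifying.
Factor: A=1; B=1; C=k**3 + 5*k**2/4 + 7*k/12 - 1/6.
Set up (1)·f(k+1) − (1)·f(k) − (k**3 + 5*k**2/4 + 7*k/12 - 1/6) = 0.
From deg A=0, deg B=0, deg C=3: d=4.
Solve for f: f(k) = k*(3*k**3 - k**2 - k - 3)/12 (degree 4 ≤ 4).
Get s_k = R·t_k = k*(-3*k**3 + k**2 + k + 3) with R(k) = B(k−1)f(k)/C(k) = k*(3*k**3 - k**2 - k - 3)/(12*k**3 + 15*k**2 + 7*k - 2).
Δs = -12*k**3 - 15*k**2 - 7*k + 2, as required.

Yes. s_k = k*(-3*k**3 + k**2 + k + 3).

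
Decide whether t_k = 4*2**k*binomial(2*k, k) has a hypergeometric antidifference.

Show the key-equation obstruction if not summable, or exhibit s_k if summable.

t_(k+1)/t_k = 4*(2*k + 1)/(k + 1).
A = 8*k + 4, B = k + 1, C = 1.
Need (8*k + 4)·f(k+1) − (k)·f(k) = 1.
Bound: deg f ≤ -1.
d = -1 < 0 ⇒ no nonzero polynomial f; not summable.

No — t_k has no hypergeometric antidifference.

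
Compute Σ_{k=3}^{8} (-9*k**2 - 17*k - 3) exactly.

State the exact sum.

Ratio r(k) = (9*k**2 + 35*k + 29)/(9*k**2 + 17*k + 3).
So A=1 and B=1, with C=k**2 + 17*k/9 + 1/3.
Key eq: (1)·f(k+1) = (1)·f(k) + (k**2 + 17*k/9 + 1/3).
From deg A=0, deg B=0, deg C=2: d=3.
Solve for f: f(k) = k*(k + 2)*(3*k - 2)/9 (degree 3 ≤ 3).
Then R = B(k−1)f/C = k*(k + 2)*(3*k - 2)/(9*k**2 + 17*k + 3), so s_k = R(k)·t_k = k*(-3*k**2 - 4*k + 4).
Δs = -9*k**2 - 17*k - 3, as required.
Sum = s_(9) − s_(3); s_(9) = -2475, s_(3) = -105 ⇒ -2370.

Σ = -2370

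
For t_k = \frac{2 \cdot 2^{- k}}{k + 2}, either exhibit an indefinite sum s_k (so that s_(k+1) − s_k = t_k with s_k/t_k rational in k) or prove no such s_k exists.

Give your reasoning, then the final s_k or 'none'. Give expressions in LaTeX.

not Gosper-summable; s_k does not exist

The ratio is (k + 2)/(2*(k + 3)).
A = k/2 + 1, B = k + 3, C = 1.
Key eq: (k/2 + 1)·f(k+1) = (k + 2)·f(k) + (1).
From deg A=1, deg B=1, deg C=0: d=-1.
Negative degree bound (-1): no f exists, t_k not Gosper-summable.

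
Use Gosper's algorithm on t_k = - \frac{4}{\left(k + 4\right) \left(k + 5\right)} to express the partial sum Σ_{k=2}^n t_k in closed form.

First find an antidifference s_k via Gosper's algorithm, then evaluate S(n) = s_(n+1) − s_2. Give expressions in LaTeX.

S(n) = \frac{2 \left(1 - n\right)}{3 \left(n + 5\right)}

Step 1: r(k) = (k + 4)/(k + 6).
Take A(k)=k + 4, B(k)=k + 6, C(k)=1.
Key eq: (k + 4)·f(k+1) = (k + 5)·f(k) + (1).
d = 1 from the (1,1,0) case.
Match coefficients ⇒ f(k) = k/4.
Certificate R = B(k−1)f/C = k*(k + 5)/4 gives s_k = -k/(k + 4).
s_(k+1) − s_k = -4/(k**2 + 9*k + 20) = t_k.
s_(n+1) = (-n - 1)/(n + 5) and s_(2) = -1/3, so S(n) = 2*(1 - n)/(3*(n + 5)).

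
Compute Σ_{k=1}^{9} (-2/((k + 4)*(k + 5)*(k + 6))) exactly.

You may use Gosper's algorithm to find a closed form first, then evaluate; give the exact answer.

t_(k+1)/t_k = (k + 4)/(k + 7).
Factor: A=k + 4; B=k + 7; C=1.
Solve (k + 4)·f(k+1) − (k + 6)·f(k) = 1.
deg f ≤ 2 (via 1,1,0).
A polynomial solution: f(k) = k*(k + 9)/40.
So s_k = (B(k−1)f/C)·t_k = (k*(k + 6)*(k + 9)/40)·t_k = k*(-k - 9)/(20*(k + 4)*(k + 5)).
Δs = -2/(k**3 + 15*k**2 + 74*k + 120), as required.
Evaluate s at k=10 and k=1: -19/420 and -1/60; difference -1/35.

Σ = -1/35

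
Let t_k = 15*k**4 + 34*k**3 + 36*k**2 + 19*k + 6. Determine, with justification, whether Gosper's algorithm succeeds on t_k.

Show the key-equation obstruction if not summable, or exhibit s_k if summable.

Yes. s_k = k*(3*k**4 + k**3 + 2).

Ratio r(k) = (15*k**4 + 94*k**3 + 228*k**2 + 253*k + 110)/(15*k**4 + 34*k**3 + 36*k**2 + 19*k + 6).
Take A(k)=1, B(k)=1, C(k)=k**4 + 34*k**3/15 + 12*k**2/5 + 19*k/15 + 2/5.
f must satisfy (1)·f(k+1) − (1)·f(k) = k**4 + 34*k**3/15 + 12*k**2/5 + 19*k/15 + 2/5.
d = 5 from the (0,0,4) case.
Solving with deg f ≤ 5: f(k) = k*(3*k**4 + k**3 + 2)/15.
Get s_k = R·t_k = k*(3*k**4 + k**3 + 2) with R(k) = B(k−1)f(k)/C(k) = k*(3*k**4 + k**3 + 2)/((3*k**2 + 5*k + 3)*(5*k**2 + 3*k + 2)).
Δs = 15*k**4 + 34*k**3 + 36*k**2 + 19*k + 6, as required.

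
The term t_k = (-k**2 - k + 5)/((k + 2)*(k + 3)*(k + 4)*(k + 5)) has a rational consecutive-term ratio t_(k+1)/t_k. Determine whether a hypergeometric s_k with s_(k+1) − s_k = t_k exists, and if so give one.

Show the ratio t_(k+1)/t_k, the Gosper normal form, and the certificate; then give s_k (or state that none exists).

r(k) = (k + 2)*(k + (k + 1)**2 - 4)/((k + 6)*(k**2 + k - 5)) after simplifying.
Factor: A=k + 2; B=k + 6; C=k**2 + k - 5.
Solve (k + 2)·f(k+1) − (k + 5)·f(k) = k**2 + k - 5.
From deg A=1, deg B=1, deg C=2: d=3.
Coefficient equations give f(k) = k*(k**2 - 15*k - 46)/24.
Get s_k = R·t_k = k*(-k**2 + 15*k + 46)/(24*(k + 2)*(k + 3)*(k + 4)) with R(k) = B(k−1)f(k)/C(k) = k*(k + 5)*(k**2 - 15*k - 46)/(24*(k**2 + k - 5)).
s_(k+1) − s_k = (-k**2 - k + 5)/(k**4 + 14*k**3 + 71*k**2 + 154*k + 120) = t_k.

s_k = k*(-k**2 + 15*k + 46)/(24*(k + 2)*(k + 3)*(k + 4))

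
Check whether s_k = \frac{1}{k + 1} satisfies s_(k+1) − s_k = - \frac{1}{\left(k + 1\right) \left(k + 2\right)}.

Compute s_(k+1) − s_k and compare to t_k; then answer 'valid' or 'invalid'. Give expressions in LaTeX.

s_(k+1) = 1/(k + 2)
s_(k+1) − s_k = -1/((k + 1)*(k + 2))
(s_(k+1) − s_k) − t_k = 0

valid (s_(k+1) − s_k reduces to t_k)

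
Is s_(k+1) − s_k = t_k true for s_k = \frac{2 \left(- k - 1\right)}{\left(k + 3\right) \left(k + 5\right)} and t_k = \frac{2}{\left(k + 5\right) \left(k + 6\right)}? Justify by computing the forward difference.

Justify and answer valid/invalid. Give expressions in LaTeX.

s_(k+1) = 2*(-k - 2)/((k + 4)*(k + 6))
s_(k+1) − s_k = 2*(k**2 + 3*k - 6)/(k**4 + 18*k**3 + 119*k**2 + 342*k + 360)
(s_(k+1) − s_k) − t_k = 4*(-2*k - 9)/(k**4 + 18*k**3 + 119*k**2 + 342*k + 360)

Invalid: residual \frac{4 \left(- 2 k - 9\right)}{k^{4} + 18 k^{3} + 119 k^{2} + 342 k + 360} ≠ 0.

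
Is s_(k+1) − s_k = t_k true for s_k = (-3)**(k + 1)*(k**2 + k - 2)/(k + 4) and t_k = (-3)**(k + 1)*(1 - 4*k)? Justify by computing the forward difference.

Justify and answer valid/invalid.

Invalid: residual (-3)**(k + 1)*(8*k**2 + 32*k - 10)/(k**2 + 9*k + 20) ≠ 0.

s_(k+1) = (-3)**(k + 2)*k*(k + 3)/(k + 5)
s_(k+1) − s_k = (-3)**(k + 1)*(-4*k**3 - 27*k**2 - 39*k + 10)/(k**2 + 9*k + 20)
(s_(k+1) − s_k) − t_k = (-3)**(k + 1)*(8*k**2 + 32*k - 10)/(k**2 + 9*k + 20)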